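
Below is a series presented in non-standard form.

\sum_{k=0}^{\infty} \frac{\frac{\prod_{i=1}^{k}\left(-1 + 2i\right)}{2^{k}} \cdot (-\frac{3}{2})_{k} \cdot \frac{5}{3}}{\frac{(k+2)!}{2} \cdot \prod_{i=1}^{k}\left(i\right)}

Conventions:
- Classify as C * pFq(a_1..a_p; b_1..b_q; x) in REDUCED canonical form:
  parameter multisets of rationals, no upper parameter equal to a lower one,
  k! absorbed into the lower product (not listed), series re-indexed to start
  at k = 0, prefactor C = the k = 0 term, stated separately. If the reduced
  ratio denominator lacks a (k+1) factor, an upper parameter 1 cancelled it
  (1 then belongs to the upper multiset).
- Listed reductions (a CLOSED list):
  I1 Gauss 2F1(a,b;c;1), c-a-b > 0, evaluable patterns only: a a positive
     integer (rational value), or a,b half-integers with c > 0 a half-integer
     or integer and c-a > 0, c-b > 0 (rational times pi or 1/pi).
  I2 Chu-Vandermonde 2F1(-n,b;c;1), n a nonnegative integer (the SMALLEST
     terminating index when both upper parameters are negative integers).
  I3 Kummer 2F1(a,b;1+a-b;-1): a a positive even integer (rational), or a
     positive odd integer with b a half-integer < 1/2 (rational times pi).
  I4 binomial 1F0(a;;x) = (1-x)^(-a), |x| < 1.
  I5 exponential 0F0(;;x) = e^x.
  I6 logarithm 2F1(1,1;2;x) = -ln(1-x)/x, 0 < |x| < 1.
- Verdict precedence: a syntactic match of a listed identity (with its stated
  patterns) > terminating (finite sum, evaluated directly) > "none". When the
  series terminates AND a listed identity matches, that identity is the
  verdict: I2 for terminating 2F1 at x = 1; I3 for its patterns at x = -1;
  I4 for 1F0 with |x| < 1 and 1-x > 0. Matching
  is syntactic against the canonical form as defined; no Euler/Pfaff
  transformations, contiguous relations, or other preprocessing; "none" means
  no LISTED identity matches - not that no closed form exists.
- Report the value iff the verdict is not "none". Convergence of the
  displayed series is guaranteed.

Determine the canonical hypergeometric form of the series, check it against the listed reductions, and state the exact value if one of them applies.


This is \frac{5}{3} * 2F1(-\frac{3}{2}, \frac{1}{2}; 3; 1) in reduced canonical form. Verdict: the half-integer Gauss pattern (I1) matches (x = 1; upper {-\frac{3}{2}, \frac{1}{2}} half-integers, c = 3 in the evaluable pattern). Sum: \frac{256}{63} / \pi.

Key step: x = 1 and the product of the first k integers (C = 5/3, x = 1) is k!.
Adjacent-term ratio: r(k) = 1 * (k-\frac{3}{2}) (k+\frac{1}{2}) / [(k+3) (k+1)] - rational in k, leading ratio 1; with t_0 = \frac{5}{3}, classification follows.


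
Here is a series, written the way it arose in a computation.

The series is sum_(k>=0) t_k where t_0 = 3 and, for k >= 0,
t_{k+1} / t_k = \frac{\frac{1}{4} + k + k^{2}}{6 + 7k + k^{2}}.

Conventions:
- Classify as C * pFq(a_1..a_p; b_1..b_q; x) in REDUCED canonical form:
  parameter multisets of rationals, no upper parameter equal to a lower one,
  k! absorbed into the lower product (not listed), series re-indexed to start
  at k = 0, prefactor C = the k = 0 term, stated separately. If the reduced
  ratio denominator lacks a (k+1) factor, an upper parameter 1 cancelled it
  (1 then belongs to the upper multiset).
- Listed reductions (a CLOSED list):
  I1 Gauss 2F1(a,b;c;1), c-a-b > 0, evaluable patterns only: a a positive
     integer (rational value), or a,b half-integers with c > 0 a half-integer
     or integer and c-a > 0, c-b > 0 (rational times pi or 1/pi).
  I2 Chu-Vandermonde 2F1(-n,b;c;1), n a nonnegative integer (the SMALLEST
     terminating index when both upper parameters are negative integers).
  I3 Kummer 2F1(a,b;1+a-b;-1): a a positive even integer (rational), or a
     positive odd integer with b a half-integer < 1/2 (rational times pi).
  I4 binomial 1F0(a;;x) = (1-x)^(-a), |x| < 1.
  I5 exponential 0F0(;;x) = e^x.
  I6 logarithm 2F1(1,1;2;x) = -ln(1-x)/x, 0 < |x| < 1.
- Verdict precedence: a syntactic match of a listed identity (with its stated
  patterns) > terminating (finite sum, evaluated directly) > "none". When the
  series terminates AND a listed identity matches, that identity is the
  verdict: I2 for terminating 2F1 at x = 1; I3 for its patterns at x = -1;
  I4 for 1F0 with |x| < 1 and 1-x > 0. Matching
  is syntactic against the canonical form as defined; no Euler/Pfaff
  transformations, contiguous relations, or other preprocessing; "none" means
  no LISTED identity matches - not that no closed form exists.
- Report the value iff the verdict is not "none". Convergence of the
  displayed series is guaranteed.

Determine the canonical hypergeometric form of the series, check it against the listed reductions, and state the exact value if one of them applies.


With C = 3: the canonical form is 2F1(\frac{1}{2}, \frac{1}{2}; 6; 1). Verdict: Gauss's theorem I1 (half-integer case) matches (x = 1; upper {\frac{1}{2}, \frac{1}{2}} half-integers, c = 6 in the evaluable pattern). Sum: \frac{65536}{6615} / \pi.

Key observation: t_0 being 3, factor the ratio over Q (prefactor 3): negated roots = parameters.
Ratio: r(k) = 1 * (k+\frac{1}{2}) (k+\frac{1}{2}) / [(k+6) (k+1)] ; factor over Q: parameters, x = 1, and C = 3.


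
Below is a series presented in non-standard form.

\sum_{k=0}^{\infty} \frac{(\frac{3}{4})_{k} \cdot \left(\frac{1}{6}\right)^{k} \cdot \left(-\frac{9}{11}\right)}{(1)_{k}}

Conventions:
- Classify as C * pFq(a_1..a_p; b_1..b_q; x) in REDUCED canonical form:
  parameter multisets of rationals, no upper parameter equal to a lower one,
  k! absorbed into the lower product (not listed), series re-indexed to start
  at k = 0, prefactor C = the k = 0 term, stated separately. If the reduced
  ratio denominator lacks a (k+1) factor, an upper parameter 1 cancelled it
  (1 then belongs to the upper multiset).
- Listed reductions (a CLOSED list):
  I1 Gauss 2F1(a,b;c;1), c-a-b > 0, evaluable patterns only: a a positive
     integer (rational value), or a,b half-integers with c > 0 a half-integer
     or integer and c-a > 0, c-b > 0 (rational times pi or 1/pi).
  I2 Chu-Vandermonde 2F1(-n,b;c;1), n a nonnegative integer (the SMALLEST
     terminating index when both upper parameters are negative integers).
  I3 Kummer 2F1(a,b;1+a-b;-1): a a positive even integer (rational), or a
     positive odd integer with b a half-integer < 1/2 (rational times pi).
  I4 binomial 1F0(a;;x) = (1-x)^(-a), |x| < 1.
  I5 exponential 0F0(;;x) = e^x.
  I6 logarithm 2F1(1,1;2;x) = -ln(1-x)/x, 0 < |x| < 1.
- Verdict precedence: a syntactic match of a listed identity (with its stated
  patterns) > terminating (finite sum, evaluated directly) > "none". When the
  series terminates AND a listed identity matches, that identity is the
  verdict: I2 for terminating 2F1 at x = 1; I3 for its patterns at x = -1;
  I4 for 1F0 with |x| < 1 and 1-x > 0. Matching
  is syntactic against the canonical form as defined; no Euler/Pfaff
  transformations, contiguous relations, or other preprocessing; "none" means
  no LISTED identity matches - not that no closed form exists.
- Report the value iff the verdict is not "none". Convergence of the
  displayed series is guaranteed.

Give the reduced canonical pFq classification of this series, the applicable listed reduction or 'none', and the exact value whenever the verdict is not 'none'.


Classification (C = -\frac{9}{11}): 1F0 with upper {\frac{3}{4}}, lower {-}, argument x = \frac{1}{6}. Verdict: binomial (I4) applies (the 1F0 binomial series: exponent -3/4, x = \frac{1}{6}). Sum: \left(-\frac{9}{11}\right) \cdot \left(\frac{5}{6}\right)^{-\frac{3}{4}}.

The tell: with t_0 = -\frac{9}{11}, (1)_k (C = -9/11) is k! itself.
Ratio: r(k) = \frac{1}{6} * (k+\frac{3}{4}) / [(k+1)] - rational in k, leading ratio \frac{1}{6}; with t_0 = -\frac{9}{11}, classification follows.


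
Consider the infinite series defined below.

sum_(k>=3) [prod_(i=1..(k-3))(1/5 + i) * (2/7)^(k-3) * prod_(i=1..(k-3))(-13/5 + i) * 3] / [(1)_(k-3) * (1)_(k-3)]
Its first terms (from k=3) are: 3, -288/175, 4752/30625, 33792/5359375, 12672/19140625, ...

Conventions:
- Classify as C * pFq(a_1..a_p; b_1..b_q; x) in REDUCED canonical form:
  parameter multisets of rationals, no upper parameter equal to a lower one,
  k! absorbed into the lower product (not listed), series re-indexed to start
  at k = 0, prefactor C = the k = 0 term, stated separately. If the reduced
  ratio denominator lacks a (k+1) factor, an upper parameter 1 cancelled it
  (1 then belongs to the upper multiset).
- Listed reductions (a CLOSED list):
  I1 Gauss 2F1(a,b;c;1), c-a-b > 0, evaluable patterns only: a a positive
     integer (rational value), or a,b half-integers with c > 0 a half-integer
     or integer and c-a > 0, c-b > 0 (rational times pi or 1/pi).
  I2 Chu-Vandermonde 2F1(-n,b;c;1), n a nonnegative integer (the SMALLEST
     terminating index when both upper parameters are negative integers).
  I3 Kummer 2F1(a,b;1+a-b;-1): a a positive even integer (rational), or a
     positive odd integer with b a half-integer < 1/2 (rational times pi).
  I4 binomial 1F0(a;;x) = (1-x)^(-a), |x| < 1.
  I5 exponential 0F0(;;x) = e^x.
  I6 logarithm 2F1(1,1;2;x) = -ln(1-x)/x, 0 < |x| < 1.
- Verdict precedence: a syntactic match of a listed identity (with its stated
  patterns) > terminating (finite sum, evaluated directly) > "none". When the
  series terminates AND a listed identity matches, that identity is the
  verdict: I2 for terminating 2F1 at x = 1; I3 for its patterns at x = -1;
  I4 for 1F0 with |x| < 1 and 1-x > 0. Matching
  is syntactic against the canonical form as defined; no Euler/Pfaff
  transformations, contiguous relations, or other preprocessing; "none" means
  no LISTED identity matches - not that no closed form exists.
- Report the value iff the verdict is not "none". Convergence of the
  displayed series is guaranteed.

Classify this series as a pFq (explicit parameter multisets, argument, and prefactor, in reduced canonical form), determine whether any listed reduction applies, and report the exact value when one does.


At argument 2/7: a 2F1 with upper {-8/5, 6/5}, lower {1}, scaled by C = 3. Verdict: none - at argument 2/7 the multisets {-8/5, 6/5} ; {1} match no listed identity.

The tell: x = (2/7) and the running product (C = 3) telescopes to a rising factorial.
Consecutive-term ratio: r(k) = (2/7) * (k-8/5) (k+6/5) / [(k+1) (k+1)] - poly over poly, x = (2/7) from leading terms; C = 3 at k = 0.


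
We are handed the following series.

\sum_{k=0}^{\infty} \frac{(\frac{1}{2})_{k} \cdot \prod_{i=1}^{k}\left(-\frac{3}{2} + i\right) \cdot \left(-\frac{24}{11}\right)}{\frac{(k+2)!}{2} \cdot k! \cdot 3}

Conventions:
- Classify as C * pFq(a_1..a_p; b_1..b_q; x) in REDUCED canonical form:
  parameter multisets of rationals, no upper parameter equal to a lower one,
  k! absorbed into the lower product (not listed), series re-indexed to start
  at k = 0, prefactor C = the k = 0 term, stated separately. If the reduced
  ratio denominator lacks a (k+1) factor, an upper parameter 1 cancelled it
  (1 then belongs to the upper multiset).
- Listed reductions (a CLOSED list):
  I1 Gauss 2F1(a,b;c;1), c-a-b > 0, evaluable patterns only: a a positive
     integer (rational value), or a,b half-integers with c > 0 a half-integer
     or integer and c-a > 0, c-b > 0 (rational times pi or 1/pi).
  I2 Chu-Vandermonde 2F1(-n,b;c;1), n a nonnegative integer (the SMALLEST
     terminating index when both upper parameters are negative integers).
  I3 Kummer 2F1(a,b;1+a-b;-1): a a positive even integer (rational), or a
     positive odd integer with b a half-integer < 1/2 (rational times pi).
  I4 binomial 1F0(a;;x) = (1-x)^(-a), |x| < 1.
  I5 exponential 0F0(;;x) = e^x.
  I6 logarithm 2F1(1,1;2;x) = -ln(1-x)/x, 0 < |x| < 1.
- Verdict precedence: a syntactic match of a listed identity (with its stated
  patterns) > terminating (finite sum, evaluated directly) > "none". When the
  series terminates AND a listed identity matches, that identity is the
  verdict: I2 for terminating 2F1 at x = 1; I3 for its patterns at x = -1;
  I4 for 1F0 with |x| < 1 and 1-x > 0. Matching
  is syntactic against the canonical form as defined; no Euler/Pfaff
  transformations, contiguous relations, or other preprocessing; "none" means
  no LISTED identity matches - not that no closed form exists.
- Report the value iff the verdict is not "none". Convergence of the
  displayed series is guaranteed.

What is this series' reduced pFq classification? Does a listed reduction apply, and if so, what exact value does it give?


Reduced: x = 1, 2F1, upper = {-\frac{1}{2}, \frac{1}{2}}, lower = {3}, C = -\frac{8}{11}. Verdict (x = 1): the half-integer Gauss pattern (I1) applies (x = 1; upper {-\frac{1}{2}, \frac{1}{2}} half-integers, c = 3 in the evaluable pattern). Exact value: \left(-\frac{1024}{495}\right) / \pi.

The tell: from the first term -\frac{8}{11}: the running product (C = -8/11) telescopes to a rising factorial.
Adjacent-term ratio: r(k) = 1 * (k-\frac{1}{2}) (k+\frac{1}{2}) / [(k+3) (k+1)] ; factor over Q: parameters, x = 1, and C = -\frac{8}{11}.


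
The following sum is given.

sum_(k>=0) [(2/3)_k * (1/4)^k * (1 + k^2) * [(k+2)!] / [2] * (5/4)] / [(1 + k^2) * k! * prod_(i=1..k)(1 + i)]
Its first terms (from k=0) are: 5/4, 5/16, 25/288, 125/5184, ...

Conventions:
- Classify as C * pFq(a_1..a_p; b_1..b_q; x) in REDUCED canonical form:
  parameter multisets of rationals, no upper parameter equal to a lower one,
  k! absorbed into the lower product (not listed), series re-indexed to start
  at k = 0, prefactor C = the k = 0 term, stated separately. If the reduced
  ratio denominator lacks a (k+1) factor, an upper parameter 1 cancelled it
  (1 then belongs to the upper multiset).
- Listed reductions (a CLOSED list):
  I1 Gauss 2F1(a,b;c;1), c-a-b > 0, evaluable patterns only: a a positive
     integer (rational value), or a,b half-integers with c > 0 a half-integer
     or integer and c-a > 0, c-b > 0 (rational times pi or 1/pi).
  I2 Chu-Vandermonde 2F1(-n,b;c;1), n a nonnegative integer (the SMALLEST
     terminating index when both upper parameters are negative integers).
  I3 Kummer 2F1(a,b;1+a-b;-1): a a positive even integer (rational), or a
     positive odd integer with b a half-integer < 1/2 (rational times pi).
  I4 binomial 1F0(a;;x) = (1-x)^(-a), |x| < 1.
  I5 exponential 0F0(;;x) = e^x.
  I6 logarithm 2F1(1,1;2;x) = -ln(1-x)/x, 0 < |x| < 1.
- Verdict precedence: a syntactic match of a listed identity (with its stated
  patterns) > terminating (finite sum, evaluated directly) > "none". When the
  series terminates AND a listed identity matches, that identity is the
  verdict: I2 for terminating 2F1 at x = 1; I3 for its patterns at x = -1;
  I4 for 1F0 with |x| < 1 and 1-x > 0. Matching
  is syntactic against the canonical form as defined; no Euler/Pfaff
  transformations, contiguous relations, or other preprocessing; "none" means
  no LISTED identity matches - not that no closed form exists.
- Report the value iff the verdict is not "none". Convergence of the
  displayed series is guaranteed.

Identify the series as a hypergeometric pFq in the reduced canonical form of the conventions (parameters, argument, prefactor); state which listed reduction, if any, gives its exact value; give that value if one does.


Classification (C = 5/4): 2F1 with upper {2/3, 3}, lower {2}, argument x = 1/4. Verdict: none. A 2F1 with upper {2/3, 3} fits none of I1-I6 at x = 1/4; the sum runs forever.

First insight: x = (1/4) and the factorial ratio (prefactor 5/4) (k+a-1)!/(a-1)! is a rising factorial (a)_k.
Consecutive-term ratio: r(k) = (1/4) * (k+2/3) (k+3) / [(k+2) (k+1)] - rational in k. x = (1/4); t_0 = 5/4; negate the roots.


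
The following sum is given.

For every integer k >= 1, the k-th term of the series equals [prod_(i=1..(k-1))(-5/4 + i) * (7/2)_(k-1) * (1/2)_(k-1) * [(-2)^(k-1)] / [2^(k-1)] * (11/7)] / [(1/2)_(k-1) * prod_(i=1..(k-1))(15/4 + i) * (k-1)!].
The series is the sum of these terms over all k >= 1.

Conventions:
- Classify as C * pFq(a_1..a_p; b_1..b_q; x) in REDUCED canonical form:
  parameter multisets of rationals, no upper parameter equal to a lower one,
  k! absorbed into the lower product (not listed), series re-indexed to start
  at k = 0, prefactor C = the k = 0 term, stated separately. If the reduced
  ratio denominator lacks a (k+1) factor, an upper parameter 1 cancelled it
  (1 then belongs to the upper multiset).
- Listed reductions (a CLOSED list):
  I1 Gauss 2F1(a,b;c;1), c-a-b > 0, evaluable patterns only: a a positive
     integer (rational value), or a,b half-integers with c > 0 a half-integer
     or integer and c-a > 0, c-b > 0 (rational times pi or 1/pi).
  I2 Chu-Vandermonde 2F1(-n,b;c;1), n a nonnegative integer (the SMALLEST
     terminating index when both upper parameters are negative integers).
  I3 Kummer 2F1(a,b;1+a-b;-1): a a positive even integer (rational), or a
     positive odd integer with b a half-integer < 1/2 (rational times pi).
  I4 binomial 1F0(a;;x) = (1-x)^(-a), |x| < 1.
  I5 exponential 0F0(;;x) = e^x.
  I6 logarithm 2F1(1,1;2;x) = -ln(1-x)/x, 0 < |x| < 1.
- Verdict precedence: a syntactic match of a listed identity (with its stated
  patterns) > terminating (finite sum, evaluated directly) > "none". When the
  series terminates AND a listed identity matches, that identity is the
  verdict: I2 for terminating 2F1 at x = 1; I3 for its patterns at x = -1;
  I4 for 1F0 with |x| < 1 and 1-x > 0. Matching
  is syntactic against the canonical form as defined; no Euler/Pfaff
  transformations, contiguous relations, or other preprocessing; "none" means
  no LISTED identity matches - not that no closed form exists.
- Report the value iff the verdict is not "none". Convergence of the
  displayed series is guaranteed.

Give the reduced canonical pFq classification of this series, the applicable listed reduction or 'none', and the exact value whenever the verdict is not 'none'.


Reduced: x = -1, 2F1, upper = {-1/4, 7/2}, lower = {19/4}, C = 11/7. Verdict: none here - no I1-I6 shape fits x = -1 with lower {19/4}.

Structural cue: from the first term 11/7: the lower running product (C = 11/7, x = -1) is a rising factorial.
Term ratio: r(k) = (-1) * (k-1/4) (k+7/2) / [(k+19/4) (k+1)] - poly over poly, x = (-1) from leading terms; C = 11/7 at k = 0.


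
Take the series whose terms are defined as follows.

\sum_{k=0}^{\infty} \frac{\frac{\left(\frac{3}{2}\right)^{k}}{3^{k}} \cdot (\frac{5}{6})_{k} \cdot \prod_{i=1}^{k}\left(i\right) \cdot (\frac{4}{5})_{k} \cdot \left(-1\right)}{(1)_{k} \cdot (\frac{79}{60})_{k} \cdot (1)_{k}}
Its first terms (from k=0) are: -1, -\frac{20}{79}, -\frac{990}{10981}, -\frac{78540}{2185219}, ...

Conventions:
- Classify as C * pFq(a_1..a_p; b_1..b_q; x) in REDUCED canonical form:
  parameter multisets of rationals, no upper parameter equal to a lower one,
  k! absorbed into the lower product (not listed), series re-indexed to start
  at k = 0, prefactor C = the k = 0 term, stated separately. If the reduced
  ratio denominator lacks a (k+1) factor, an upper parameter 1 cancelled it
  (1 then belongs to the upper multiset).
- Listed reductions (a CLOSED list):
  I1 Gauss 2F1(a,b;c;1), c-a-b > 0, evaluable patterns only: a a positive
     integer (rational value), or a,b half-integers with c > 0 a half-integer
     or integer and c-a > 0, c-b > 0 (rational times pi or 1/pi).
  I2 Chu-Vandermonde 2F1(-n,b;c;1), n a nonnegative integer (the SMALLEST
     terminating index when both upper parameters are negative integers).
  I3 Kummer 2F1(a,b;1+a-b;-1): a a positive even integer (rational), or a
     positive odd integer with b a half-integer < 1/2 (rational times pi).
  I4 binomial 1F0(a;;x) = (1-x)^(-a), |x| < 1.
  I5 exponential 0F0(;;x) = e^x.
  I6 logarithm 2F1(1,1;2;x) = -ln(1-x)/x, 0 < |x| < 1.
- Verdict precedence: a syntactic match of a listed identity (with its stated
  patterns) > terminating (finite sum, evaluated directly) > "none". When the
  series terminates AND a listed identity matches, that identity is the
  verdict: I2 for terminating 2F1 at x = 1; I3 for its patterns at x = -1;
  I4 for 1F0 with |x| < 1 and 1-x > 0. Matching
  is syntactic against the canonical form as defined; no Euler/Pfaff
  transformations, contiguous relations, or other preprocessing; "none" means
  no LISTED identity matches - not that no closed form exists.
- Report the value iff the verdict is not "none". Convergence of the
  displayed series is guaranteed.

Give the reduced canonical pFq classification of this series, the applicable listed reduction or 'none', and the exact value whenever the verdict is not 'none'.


Key observation: x = \frac{1}{2} and the parameter 1 appears in both the upper and lower lists and cancels.
Term ratio: r(k) = \frac{1}{2} * (k+\frac{4}{5}) (k+\frac{5}{6}) / [(k+\frac{79}{60}) (k+1)] - poly over poly, x = \frac{1}{2} from leading terms; C = -1 at k = 0.

Canonical form: C = -1 times 2F1 with upper {\frac{4}{5}, \frac{5}{6}}, lower {\frac{79}{60}}, x = \frac{1}{2}. Verdict: none. Every listed pattern misses the 2F1 form at \frac{1}{2}, upper {\frac{4}{5}, \frac{5}{6}}.


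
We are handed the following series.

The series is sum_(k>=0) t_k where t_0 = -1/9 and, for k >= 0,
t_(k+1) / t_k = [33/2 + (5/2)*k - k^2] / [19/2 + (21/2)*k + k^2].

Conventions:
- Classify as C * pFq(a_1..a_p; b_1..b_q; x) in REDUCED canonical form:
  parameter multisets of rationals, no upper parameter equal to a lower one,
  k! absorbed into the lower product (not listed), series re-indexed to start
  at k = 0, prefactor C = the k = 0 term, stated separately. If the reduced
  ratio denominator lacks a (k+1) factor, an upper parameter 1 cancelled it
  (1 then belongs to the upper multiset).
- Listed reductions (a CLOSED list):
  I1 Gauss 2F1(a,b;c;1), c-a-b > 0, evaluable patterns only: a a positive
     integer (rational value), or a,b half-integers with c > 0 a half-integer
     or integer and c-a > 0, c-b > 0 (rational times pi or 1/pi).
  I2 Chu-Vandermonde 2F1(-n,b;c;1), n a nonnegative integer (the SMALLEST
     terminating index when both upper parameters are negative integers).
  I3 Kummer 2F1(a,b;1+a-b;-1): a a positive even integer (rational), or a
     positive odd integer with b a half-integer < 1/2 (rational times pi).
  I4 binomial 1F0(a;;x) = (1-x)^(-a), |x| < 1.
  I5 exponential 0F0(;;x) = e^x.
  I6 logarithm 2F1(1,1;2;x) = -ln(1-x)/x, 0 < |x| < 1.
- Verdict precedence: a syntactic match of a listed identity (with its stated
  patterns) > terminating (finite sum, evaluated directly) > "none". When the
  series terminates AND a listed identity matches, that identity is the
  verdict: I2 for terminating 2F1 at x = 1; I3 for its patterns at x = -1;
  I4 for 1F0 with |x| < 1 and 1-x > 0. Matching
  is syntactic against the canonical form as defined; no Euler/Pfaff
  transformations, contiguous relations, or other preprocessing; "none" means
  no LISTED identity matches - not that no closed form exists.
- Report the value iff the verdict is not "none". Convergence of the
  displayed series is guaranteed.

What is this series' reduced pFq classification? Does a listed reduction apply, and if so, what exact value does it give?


At argument -1: a 2F1 with upper {-11/2, 3}, lower {19/2}, scaled by C = -1/9. Verdict: this is Kummer's theorem (I3) (x = -1; c = 19/2 equals 1+a-b for upper {-11/2, 3}: listed pattern). Hence: (-12155/65536) * pi.

Structural cue: from the first term -1/9: the expanded ratio factors over Q; C = -1/9, roots give parameters.
Ratio: r(k) = (-1) * (k-11/2) (k+3) / [(k+19/2) (k+1)] - rational; roots negated = parameters, x = (-1), C = -1/9.


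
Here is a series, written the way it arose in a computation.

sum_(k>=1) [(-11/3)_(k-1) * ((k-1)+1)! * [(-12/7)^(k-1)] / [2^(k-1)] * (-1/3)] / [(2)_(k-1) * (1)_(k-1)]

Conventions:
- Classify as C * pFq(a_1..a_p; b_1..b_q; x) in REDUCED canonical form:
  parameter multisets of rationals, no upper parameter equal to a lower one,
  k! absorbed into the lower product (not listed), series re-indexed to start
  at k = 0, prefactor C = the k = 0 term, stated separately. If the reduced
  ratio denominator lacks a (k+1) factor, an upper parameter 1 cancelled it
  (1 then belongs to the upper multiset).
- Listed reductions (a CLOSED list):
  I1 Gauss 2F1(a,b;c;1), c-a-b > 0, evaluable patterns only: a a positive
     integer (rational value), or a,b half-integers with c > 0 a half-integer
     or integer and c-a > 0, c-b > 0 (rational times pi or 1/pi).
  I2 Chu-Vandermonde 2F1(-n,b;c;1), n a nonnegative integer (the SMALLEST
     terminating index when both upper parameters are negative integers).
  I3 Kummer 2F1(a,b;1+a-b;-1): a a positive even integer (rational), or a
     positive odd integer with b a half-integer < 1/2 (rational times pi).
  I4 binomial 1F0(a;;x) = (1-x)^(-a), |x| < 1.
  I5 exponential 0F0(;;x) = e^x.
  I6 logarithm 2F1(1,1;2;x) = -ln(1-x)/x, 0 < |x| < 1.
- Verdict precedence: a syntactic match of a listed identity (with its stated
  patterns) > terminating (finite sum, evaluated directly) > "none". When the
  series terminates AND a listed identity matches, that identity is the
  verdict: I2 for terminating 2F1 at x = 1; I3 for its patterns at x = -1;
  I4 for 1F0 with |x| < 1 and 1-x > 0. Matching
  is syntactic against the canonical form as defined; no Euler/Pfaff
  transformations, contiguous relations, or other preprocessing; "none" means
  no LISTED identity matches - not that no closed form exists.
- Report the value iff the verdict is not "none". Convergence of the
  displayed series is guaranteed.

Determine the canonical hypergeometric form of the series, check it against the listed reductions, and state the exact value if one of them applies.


Classification (C = -1/3): 1F0 with upper {-11/3}, lower {-}, argument x = -6/7. Verdict: the I4 binomial reduction fires (the 1F0 binomial series: exponent 11/3, x = -6/7). Hence: (-1/3) * (13/7)^(11/3).

Key observation: from the first term -1/3: the two k-th powers (C = -1/3) combine into one argument.
Step ratio: r(k) = (-6/7) * (k-11/3) / [(k+1)] - rational; roots negated = parameters, x = (-6/7), C = -1/3.


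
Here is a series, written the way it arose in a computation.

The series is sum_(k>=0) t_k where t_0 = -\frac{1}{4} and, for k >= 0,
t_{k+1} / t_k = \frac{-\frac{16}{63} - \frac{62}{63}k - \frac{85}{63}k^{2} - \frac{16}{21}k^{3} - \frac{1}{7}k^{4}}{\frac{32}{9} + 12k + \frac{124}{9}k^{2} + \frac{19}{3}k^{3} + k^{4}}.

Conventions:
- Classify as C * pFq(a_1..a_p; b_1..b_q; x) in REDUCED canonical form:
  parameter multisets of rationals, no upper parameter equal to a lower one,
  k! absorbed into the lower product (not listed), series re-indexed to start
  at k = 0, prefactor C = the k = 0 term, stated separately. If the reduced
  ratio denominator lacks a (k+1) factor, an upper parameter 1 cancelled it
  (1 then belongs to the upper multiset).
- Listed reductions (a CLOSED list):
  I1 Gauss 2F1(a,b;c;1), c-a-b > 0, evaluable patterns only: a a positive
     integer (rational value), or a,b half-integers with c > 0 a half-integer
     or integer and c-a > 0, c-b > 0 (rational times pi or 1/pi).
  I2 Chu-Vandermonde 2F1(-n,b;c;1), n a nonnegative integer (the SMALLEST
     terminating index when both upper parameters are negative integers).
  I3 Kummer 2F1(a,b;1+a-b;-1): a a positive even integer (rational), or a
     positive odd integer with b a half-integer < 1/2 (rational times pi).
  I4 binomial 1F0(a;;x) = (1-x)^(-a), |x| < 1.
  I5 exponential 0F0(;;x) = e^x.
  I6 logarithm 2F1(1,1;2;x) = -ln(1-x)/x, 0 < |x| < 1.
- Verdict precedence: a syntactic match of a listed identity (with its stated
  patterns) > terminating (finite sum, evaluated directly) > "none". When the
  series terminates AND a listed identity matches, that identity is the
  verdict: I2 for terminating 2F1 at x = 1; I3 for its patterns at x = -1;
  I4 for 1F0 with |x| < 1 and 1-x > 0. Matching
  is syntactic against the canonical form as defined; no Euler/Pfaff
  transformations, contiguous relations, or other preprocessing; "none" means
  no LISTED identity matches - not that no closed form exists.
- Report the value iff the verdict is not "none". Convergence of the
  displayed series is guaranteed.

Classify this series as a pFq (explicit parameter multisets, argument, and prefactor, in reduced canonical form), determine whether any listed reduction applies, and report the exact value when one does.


Prefactor -\frac{1}{4}, argument -\frac{1}{7}: 2F1 with upper {1, 1} over lower {2}. Verdict: this is the logarithmic series (I6) (the logarithm: parameters (1,1;2), x = -\frac{1}{7}). Sum: \left(-\frac{7}{4}\right) \cdot \ln\left(\frac{8}{7}\right).

First insight: with t_0 = -\frac{1}{4}, the ratio is unreduced: k + 2/3 divides both sides (prefactor -1/4).
Term ratio: r(k) = -\frac{1}{7} * (k+1) (k+1) / [(k+2) (k+1)] - rational in k, leading ratio -\frac{1}{7}; with t_0 = -\frac{1}{4}, classification follows.


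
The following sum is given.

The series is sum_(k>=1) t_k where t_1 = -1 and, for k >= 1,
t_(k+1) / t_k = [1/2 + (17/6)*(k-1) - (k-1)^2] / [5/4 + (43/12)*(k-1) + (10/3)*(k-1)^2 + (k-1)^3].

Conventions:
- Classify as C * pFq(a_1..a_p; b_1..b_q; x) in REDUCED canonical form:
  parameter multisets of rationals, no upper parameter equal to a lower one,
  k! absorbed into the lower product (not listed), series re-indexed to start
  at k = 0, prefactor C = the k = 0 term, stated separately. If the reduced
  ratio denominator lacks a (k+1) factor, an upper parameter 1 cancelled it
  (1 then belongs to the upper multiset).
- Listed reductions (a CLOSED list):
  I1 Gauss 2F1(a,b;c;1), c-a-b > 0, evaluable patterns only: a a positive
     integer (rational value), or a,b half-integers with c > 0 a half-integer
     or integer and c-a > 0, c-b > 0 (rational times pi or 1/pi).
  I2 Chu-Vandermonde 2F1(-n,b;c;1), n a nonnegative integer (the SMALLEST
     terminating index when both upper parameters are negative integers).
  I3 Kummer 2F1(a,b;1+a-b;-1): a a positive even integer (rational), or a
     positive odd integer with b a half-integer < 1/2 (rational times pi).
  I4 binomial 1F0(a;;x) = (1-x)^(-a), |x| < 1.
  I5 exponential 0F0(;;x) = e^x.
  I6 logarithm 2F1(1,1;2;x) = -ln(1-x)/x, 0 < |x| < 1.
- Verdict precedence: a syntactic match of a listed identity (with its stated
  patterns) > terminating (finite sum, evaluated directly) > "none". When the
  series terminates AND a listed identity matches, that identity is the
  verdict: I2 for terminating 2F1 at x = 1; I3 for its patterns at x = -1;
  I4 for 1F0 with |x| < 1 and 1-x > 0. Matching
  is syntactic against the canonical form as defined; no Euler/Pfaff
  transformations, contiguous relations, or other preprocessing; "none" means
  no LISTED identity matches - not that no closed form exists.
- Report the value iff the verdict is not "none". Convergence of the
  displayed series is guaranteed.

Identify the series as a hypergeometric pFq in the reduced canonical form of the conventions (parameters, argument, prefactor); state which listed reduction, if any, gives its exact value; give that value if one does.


Reduced: x = -1, 2F2, upper = {-3, 1/6}, lower = {5/6, 3/2}, C = -1. Verdict: terminating - upper parameter -3 makes this a finite sum (last index 3), evaluated exactly. Exact value: -21167/14025.

Structural cue: x = (-1) and factor the ratio over Q (prefactor -1): negated roots = parameters.
Term ratio: r(k) = (-1) * (k-3) (k+1/6) / [(k+5/6) (k+3/2) (k+1)] - rational in k, leading ratio (-1); with t_0 = -1, classification follows.


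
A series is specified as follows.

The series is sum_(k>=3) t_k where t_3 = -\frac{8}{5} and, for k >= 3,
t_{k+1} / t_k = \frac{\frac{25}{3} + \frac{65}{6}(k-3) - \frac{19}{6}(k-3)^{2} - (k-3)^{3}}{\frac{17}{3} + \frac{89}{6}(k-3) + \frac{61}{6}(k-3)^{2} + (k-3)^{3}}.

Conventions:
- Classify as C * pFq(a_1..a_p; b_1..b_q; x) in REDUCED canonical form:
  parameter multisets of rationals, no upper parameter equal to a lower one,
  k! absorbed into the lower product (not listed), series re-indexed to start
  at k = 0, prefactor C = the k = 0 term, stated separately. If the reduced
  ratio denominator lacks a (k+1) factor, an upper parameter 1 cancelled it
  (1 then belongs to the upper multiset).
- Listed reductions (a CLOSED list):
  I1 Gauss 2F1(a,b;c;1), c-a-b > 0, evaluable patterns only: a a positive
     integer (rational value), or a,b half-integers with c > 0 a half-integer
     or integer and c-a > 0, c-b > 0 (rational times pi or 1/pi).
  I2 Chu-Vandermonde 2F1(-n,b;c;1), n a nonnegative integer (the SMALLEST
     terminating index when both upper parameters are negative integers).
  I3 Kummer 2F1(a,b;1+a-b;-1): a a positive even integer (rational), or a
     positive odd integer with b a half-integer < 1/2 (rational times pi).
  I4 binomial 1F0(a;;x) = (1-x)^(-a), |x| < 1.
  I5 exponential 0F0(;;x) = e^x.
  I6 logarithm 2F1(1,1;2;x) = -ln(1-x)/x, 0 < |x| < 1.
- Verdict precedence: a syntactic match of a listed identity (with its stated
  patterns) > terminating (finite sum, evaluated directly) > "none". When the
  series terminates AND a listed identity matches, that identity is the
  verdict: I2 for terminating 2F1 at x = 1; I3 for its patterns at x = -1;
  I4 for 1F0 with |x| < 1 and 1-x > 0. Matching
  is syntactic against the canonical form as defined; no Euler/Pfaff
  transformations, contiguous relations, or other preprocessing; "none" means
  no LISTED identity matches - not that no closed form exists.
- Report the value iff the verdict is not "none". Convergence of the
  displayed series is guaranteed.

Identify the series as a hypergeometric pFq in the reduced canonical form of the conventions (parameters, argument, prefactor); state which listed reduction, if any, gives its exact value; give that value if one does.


At argument -1: a 2F1 with upper {-\frac{5}{2}, 5}, lower {\frac{17}{2}}, scaled by C = -\frac{8}{5}. Verdict (x = -1): Kummer's theorem (I3) applies (x = -1; c = \frac{17}{2} equals 1+a-b for upper {-\frac{5}{2}, 5}: listed pattern). Hence: \left(-\frac{27027}{16384}\right) \cdot \pi.

Structural cue: t_0 = -\frac{8}{5} here, and the ratio is unreduced: k + 2/3 divides both sides (prefactor -8/5).
Ratio: r(k) = -1 * (k-\frac{5}{2}) (k+5) / [(k+\frac{17}{2}) (k+1)] - rational in k, leading ratio -1; with t_0 = -\frac{8}{5}, classification follows.


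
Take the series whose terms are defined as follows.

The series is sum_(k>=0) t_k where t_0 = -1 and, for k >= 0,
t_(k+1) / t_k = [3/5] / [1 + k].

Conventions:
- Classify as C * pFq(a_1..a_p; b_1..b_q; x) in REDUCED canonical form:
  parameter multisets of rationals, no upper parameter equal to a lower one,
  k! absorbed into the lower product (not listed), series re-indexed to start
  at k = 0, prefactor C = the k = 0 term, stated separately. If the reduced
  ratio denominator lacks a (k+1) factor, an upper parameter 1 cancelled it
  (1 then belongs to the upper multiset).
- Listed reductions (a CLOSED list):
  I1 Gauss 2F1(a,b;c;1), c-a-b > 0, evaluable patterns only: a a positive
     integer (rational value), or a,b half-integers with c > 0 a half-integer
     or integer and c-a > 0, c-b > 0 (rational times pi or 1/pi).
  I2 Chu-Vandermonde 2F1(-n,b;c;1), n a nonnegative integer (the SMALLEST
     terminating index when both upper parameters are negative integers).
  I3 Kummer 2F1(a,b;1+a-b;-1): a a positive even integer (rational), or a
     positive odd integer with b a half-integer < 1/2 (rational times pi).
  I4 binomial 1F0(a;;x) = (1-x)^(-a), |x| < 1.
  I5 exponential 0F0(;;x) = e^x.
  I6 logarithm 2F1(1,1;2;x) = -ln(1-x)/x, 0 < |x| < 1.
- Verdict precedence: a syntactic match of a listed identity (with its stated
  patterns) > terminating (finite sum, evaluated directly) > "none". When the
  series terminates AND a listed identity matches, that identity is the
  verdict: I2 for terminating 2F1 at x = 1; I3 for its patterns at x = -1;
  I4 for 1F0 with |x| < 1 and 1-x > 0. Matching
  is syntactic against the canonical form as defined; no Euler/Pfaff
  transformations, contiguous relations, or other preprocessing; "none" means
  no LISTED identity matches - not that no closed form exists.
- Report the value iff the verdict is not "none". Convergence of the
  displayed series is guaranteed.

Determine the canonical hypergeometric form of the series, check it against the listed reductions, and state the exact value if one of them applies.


x = 3/5 here; the reduced form reads 0F0, upper {-}, lower {-}, C = -1. Verdict: the exponential series (I5) applies (the 0F0 exponential series at x = 3/5). Hence: (-1) * e^(3/5).

The tell: t_0 = -1 here, and roots of the ratio polynomials (C = -1) are the negated parameters.
Term ratio: r(k) = (3/5) * 1 / [(k+1)] - rational; roots negated = parameters, x = (3/5), C = -1.


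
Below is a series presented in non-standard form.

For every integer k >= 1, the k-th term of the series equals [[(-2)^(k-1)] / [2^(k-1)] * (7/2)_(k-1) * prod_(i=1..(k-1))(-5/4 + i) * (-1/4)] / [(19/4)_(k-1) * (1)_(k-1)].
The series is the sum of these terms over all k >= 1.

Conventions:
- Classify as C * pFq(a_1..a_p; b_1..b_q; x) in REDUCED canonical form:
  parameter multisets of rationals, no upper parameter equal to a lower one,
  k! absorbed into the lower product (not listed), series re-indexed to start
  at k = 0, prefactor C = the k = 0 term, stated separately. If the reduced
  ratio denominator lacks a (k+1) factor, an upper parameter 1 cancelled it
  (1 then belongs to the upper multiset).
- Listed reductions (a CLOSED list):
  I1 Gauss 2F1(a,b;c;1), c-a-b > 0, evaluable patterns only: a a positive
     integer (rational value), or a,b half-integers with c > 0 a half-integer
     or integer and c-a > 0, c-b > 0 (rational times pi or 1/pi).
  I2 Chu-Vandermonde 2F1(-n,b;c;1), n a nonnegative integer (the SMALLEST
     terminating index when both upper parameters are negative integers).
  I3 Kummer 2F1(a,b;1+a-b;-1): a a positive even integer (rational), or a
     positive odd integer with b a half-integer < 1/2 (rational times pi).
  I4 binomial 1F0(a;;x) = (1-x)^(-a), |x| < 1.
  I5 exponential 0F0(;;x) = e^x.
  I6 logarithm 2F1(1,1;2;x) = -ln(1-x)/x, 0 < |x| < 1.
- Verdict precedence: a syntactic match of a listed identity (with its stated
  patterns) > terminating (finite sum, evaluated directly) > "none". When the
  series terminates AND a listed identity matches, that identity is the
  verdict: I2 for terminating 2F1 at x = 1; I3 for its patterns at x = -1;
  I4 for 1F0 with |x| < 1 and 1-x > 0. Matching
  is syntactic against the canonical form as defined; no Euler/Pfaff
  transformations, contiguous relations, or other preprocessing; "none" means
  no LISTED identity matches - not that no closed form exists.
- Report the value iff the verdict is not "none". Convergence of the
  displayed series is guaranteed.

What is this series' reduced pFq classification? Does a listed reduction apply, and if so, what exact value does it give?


At argument -1: a 2F1 with upper {-1/4, 7/2}, lower {19/4}, scaled by C = -1/4. Verdict: no listed reduction: x = -1 and upper {-1/4, 7/2} fail every I1-I6 pattern.

Key observation: x = (-1) and the running product (C = -1/4, x = -1) telescopes to a rising factorial.
Ratio: r(k) = (-1) * (k-1/4) (k+7/2) / [(k+19/4) (k+1)] ; factor over Q: parameters, x = (-1), and C = -1/4.


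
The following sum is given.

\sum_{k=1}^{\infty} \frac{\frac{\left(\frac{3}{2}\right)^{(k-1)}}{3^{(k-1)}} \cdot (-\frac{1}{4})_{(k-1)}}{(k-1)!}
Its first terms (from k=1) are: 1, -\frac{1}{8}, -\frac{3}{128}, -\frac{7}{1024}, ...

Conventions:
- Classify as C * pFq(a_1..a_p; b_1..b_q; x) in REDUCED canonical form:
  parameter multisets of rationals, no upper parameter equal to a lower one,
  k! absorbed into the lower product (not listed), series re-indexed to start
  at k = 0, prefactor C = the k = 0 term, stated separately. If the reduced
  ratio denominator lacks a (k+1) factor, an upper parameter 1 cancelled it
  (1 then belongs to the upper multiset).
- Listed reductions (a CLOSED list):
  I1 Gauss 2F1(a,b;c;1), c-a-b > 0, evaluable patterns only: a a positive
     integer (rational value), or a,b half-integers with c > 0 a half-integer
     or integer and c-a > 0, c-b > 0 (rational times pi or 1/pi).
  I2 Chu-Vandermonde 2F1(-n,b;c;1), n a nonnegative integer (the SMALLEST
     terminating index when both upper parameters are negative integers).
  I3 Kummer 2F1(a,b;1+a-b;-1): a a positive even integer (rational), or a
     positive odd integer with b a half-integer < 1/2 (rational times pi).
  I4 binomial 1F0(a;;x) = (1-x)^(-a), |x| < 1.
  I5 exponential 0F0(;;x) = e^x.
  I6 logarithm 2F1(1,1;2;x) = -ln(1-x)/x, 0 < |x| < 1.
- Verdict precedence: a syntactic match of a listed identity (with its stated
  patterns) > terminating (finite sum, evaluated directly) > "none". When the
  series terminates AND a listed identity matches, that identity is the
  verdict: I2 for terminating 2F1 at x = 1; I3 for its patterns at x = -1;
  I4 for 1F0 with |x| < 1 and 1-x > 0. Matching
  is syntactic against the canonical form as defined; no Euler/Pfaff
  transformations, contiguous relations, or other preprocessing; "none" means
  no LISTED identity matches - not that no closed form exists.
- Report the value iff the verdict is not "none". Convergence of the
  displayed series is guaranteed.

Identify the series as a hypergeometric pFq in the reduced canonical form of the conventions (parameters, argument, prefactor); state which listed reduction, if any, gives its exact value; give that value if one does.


Key step: t_0 being 1, the two k-th powers (C = 1, x = 1/2) combine into one argument.
Adjacent-term ratio: r(k) = \frac{1}{2} * (k-\frac{1}{4}) / [(k+1)] - poly over poly, x = \frac{1}{2} from leading terms; C = 1 at k = 0.

Prefactor 1, argument \frac{1}{2}: 1F0 with upper {-\frac{1}{4}} over lower {-}. Verdict: binomial (I4) matches (the 1F0 binomial series: exponent 1/4, x = \frac{1}{2}). Hence: \left(\frac{1}{2}\right)^{\frac{1}{4}}.
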